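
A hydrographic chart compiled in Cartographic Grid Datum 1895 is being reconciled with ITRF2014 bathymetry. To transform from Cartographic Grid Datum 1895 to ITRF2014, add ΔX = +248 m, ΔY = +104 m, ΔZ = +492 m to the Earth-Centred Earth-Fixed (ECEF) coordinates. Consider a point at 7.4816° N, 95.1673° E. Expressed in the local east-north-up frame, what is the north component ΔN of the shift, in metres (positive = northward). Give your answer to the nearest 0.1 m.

At φ = 7.4816°, λ = 95.1673°: sin φ = 0.130208, cos φ = 0.991487, sin λ = 0.995936, cos λ = -0.090064.
ΔN = −sin φ cos λ·ΔX − sin φ sin λ·ΔY + cos φ·ΔZ = −(0.130208)(-0.090064)(248) − (0.130208)(0.995936)(104) + (0.991487)(492) = 477.23 m.

ΔN = 477.2 m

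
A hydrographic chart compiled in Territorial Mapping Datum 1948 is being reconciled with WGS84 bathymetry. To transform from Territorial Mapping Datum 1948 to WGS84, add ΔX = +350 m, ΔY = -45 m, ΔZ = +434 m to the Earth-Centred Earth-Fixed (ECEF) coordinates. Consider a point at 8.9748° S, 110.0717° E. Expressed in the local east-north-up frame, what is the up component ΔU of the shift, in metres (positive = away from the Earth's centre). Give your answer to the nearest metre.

At φ = -8.9748°, λ = 110.0717°: sin φ = -0.156000, cos φ = 0.987757, sin λ = 0.939264, cos λ = -0.343196.
ΔU = cos φ cos λ·ΔX + cos φ sin λ·ΔY + sin φ·ΔZ = (0.987757)(-0.343196)(350) + (0.987757)(0.939264)(-45) + (-0.156000)(434) = -228.10 m.

ΔU = -228 m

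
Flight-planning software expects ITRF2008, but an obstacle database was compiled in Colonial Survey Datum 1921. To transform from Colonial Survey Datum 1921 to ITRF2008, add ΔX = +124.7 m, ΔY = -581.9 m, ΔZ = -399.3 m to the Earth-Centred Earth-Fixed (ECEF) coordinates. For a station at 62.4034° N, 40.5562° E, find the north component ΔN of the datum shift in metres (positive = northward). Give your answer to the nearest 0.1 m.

The local north axis is (−sin φ cos λ, −sin φ sin λ, cos φ), giving ΔN = -83.964 + 335.303 − 184.973 = 66.37 m.

ΔN = 66.4 m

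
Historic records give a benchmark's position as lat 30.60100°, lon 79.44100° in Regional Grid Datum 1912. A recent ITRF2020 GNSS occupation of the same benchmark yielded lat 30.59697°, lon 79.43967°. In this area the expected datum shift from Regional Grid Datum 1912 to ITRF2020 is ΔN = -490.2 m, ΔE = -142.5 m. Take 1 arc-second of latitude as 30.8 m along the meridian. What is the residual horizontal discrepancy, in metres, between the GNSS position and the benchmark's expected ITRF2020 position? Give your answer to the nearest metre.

46 m

Observed coordinate differences: Δφ = -0.00403°, Δλ = -0.00133°.
Converting to metres (1° lat = 110880 m, cos φ = 0.860733): observed ΔN = -446.8 m, observed ΔE = -126.9 m.
Subtracting the expected shift leaves a residual of -446.8 − (-490.2) = 43.4 m north and -126.9 − (-142.5) = 15.6 m east.
Residual distance = √(43.4² + 15.6²) = 46.1 m.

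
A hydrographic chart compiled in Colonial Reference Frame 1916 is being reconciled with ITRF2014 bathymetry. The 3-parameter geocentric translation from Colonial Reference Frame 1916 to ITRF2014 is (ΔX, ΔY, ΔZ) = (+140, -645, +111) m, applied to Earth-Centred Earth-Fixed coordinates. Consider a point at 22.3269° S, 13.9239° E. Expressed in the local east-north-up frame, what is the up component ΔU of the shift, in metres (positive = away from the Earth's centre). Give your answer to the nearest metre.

ΔU = -60 m

At φ = -22.3269°, λ = 13.9239°: sin φ = -0.379890, cos φ = 0.925031, sin λ = 0.240633, cos λ = 0.970616.
ΔU = cos φ cos λ·ΔX + cos φ sin λ·ΔY + sin φ·ΔZ = (0.925031)(0.970616)(140) + (0.925031)(0.240633)(-645) + (-0.379890)(111) = -60.04 m.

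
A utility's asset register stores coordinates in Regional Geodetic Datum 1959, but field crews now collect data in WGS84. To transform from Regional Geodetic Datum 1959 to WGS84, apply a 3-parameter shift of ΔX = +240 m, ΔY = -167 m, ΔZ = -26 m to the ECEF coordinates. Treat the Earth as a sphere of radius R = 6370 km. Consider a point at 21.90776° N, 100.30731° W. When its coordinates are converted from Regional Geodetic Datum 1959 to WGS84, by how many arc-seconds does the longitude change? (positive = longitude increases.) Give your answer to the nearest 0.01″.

sin φ = 0.373113, cos φ = 0.927786, sin λ = -0.983862, cos λ = -0.178928.
East component: ΔE = −sin λ·ΔX + cos λ·ΔY = −(-0.983862)(240) + (-0.178928)(-167) = 266.01 m.
1° of latitude spans πR/180 = 111177 m; at latitude φ, 1° of longitude spans that × cos φ = 103148.9 m, so Δλ = 266.01 / 103148.9 × 3600 = 9.284″.

Δλ = 9.28″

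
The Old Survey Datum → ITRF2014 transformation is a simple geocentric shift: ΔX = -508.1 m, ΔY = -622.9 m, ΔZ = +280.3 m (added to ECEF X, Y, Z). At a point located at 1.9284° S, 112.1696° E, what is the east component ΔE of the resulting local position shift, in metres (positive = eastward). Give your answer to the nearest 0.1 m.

ΔE = 705.6 m

The local east axis at (φ, λ) is (−sin λ, cos λ, 0), so ΔE = −sin(112.1696°)·(-508.1) + cos(112.1696°)·(-622.9) = 705.59 m.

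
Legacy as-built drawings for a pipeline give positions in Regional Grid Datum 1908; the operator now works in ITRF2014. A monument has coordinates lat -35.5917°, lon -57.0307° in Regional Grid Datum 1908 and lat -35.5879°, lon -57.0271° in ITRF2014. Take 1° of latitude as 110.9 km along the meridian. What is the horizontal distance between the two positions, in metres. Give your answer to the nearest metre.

532 m

Δφ = -35.5879° − -35.5917° = +0.0038°; Δλ = -57.0271° − -57.0307° = +0.0036°.
ΔN = Δφ × 110900 = 421.4 m; ΔE = Δλ × 110900 × cos(-35.5917°) = +0.0036 × 110900 × 0.813185 = 324.7 m.
Distance = √(ΔE² + ΔN²) = √(324.7² + 421.4²) = 532.0 m.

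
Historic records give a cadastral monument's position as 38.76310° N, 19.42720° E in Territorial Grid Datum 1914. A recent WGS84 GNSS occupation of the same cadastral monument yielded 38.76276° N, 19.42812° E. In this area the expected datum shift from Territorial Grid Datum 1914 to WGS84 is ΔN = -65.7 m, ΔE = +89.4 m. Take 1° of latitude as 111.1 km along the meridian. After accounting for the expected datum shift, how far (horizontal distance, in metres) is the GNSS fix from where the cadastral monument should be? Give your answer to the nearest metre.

Observed coordinate differences: Δφ = -0.00034°, Δλ = +0.00092°.
Converting to metres (1° lat = 111100 m, cos φ = 0.779741): observed ΔN = -37.8 m, observed ΔE = 79.7 m.
Subtracting the expected shift leaves a residual of -37.8 − (-65.7) = 27.9 m north and 79.7 − (89.4) = -9.7 m east.
Residual distance = √(27.9² + (-9.7)²) = 29.6 m.

30 m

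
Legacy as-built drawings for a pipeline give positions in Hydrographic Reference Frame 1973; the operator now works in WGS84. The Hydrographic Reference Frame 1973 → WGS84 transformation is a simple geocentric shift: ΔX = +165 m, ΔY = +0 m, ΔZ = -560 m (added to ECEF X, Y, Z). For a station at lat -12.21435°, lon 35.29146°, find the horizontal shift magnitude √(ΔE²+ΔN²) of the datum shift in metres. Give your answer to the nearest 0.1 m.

527.5 m

At φ = -12.21435°, λ = 35.29146°: sin φ = -0.211570, cos φ = 0.977363, sin λ = 0.577736, cos λ = 0.816224.
ΔE = −sin λ·ΔX + cos λ·ΔY = −(0.577736)·(165) + (0.816224)·(0) = -95.33 m.
ΔN = −sin φ cos λ·ΔX − sin φ sin λ·ΔY + cos φ·ΔZ = −(-0.211570)(0.816224)(165) − (-0.211570)(0.577736)(0) + (0.977363)(-560) = -518.83 m.
Horizontal magnitude = √(ΔE² + ΔN²) = √((-95.33)² + (-518.83)²) = 527.51 m.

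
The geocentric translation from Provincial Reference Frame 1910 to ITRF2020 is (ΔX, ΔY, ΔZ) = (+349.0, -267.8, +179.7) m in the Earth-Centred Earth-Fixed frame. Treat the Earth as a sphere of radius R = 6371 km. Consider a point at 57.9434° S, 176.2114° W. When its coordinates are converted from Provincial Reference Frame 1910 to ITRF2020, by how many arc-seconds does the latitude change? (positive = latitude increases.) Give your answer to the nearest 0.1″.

Δφ = -6.0″

sin φ = -0.847524, cos φ = 0.530757, sin λ = -0.066075, cos λ = -0.997815.
North component: ΔN = −sin φ cos λ·ΔX − sin φ sin λ·ΔY + cos φ·ΔZ = −(-0.847524)(-0.997815)(349.0) − (-0.847524)(-0.066075)(-267.8) + (0.530757)(179.7) = -184.77 m.
1° of latitude spans πR/180 = 111195 m, so Δφ = -184.77 / 111195 × 3600 = -5.982″.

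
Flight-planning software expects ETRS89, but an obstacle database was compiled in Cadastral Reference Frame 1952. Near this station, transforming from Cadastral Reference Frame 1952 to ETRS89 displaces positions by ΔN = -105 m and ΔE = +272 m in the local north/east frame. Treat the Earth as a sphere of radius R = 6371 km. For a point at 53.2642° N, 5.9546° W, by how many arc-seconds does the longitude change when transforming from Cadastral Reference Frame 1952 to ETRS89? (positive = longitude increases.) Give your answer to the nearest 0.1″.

At latitude 53.2642°, cos φ = 0.598126.
One radian of longitude at latitude φ spans R cos φ, so Δλ = ΔE / (R cos φ) = 272.0 / (6371000 × 0.598126) = 7.1379e-05 rad = 14.723″.

Δλ = 14.7″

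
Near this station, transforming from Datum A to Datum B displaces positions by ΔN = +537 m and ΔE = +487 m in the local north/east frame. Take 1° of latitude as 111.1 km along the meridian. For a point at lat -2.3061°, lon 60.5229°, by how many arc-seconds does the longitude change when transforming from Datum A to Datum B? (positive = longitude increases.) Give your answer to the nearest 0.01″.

At latitude -2.3061°, cos φ = 0.999190.
1° of longitude at this latitude = 111.1 × cos φ = 111.01 km, so Δλ = 487.0 / 111010.0 = 0.0043870° = 15.793″.

Δλ = 15.79″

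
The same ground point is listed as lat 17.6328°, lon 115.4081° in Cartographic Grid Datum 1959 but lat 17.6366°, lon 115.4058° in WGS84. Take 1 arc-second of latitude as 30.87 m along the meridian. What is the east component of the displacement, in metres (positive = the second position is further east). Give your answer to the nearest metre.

ΔE = -244 m

Δφ = 17.6366° − 17.6328° = +0.0038°; Δλ = 115.4058° − 115.4081° = -0.0023°.
1° of latitude = 3600 × 30.87 = 111132 m.
ΔN = Δφ × 111132 = 422.3 m; ΔE = Δλ × 111132 × cos(17.6328°) = -0.0023 × 111132 × 0.953017 = -243.6 m.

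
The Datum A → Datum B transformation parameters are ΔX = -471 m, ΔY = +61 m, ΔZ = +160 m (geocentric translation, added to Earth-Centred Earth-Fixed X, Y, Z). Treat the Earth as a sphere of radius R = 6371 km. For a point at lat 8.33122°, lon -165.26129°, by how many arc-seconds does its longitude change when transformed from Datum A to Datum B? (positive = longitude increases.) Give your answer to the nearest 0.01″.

Δλ = -5.85″

sin φ = 0.144895, cos φ = 0.989447, sin λ = -0.254411, cos λ = -0.967096.
East component: ΔE = −sin λ·ΔX + cos λ·ΔY = −(-0.254411)(-471) + (-0.967096)(61) = -178.82 m.
1° of latitude spans πR/180 = 111195 m; at latitude φ, 1° of longitude spans that × cos φ = 110021.5 m, so Δλ = -178.82 / 110021.5 × 3600 = -5.851″.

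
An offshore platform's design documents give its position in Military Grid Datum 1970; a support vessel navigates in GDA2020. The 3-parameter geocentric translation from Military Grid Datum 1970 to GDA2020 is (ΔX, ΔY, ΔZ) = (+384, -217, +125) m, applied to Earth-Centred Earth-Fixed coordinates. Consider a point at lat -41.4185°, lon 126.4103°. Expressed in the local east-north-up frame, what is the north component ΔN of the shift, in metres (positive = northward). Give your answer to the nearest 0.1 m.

ΔN = -172.6 m

The local north axis is (−sin φ cos λ, −sin φ sin λ, cos φ), giving ΔN = -150.787 − 115.533 + 93.737 = -172.58 m.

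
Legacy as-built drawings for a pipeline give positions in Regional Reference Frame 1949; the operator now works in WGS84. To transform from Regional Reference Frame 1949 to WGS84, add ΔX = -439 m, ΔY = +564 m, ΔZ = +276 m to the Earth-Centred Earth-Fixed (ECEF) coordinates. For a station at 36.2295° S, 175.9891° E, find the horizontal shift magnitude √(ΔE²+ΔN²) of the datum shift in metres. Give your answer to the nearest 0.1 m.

At φ = -36.2295°, λ = 175.9891°: sin φ = -0.591021, cos φ = 0.806656, sin λ = 0.069946, cos λ = -0.997551.
ΔE = −sin λ·ΔX + cos λ·ΔY = −(0.069946)·(-439) + (-0.997551)·(564) = -531.91 m.
ΔN = −sin φ cos λ·ΔX − sin φ sin λ·ΔY + cos φ·ΔZ = −(-0.591021)(-0.997551)(-439) − (-0.591021)(0.069946)(564) + (0.806656)(276) = 504.78 m.
Horizontal magnitude = √(ΔE² + ΔN²) = √((-531.91)² + 504.78²) = 733.30 m.

733.3 m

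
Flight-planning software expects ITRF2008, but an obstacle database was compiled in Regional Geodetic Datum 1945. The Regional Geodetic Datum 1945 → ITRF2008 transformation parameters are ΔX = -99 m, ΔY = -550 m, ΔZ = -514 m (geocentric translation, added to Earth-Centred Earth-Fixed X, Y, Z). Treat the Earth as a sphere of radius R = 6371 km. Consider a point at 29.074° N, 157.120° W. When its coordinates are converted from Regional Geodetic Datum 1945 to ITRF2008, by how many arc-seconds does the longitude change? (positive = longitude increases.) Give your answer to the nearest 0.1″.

sin φ = 0.485939, cos φ = 0.873993, sin λ = -0.388802, cos λ = -0.921321.
East component: ΔE = −sin λ·ΔX + cos λ·ΔY = −(-0.388802)(-99) + (-0.921321)(-550) = 468.24 m.
1° of latitude spans πR/180 = 111195 m; at latitude φ, 1° of longitude spans that × cos φ = 97183.6 m, so Δλ = 468.24 / 97183.6 × 3600 = 17.345″.

Δλ = 17.3″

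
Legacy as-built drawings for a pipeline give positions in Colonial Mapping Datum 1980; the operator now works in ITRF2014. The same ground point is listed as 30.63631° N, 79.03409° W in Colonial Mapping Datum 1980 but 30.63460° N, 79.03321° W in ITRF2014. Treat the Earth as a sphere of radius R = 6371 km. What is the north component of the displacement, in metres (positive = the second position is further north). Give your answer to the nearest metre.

ΔN = -190 m

Δφ = 30.63460° − 30.63631° = -0.00171°; Δλ = -79.03321° − -79.03409° = +0.00088°.
1° along a meridian = πR/180 = 111195 m.
ΔN = Δφ × 111195 = -190.1 m; ΔE = Δλ × 111195 × cos(30.63631°) = +0.00088 × 111195 × 0.860419 = 84.2 m.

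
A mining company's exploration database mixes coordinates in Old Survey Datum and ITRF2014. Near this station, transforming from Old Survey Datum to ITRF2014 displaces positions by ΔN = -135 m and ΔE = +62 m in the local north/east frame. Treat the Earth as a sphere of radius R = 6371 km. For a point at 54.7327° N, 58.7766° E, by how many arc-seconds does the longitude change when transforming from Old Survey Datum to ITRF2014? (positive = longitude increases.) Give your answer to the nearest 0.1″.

At latitude 54.7327°, cos φ = 0.577392.
One radian of longitude at latitude φ spans R cos φ, so Δλ = ΔE / (R cos φ) = 62.0 / (6371000 × 0.577392) = 1.6854e-05 rad = 3.476″.

Δλ = 3.5″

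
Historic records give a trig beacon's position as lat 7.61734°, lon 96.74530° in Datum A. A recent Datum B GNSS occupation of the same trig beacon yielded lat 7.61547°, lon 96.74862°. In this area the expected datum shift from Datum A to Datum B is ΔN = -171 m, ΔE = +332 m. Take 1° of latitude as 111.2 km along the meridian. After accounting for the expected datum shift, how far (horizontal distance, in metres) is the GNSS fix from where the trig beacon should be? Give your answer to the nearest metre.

Observed coordinate differences: Δφ = -0.00187°, Δλ = +0.00332°.
Converting to metres (1° lat = 111200 m, cos φ = 0.991175): observed ΔN = -207.9 m, observed ΔE = 365.9 m.
Subtracting the expected shift leaves a residual of -207.9 − (-171) = -36.9 m north and 365.9 − (332) = 33.9 m east.
Residual distance = √((-36.9)² + 33.9²) = 50.2 m.

50 m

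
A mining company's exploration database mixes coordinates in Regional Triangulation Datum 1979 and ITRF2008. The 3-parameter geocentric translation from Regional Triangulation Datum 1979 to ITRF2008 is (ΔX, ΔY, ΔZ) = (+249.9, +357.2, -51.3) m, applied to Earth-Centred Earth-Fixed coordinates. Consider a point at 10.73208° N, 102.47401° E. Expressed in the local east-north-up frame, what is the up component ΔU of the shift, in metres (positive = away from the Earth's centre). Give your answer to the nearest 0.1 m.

The local up (radial) axis is (cos φ cos λ, cos φ sin λ, sin φ), giving ΔU = -53.033 + 342.668 − 9.553 = 280.08 m.

ΔU = 280.1 m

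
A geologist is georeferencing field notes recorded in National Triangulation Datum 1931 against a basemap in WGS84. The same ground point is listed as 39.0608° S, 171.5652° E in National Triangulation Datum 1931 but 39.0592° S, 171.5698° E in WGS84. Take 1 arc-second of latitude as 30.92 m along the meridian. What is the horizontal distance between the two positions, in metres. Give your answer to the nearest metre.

436 m

Δφ = -39.0592° − -39.0608° = +0.0016°; Δλ = 171.5698° − 171.5652° = +0.0046°.
1° of latitude = 3600 × 30.92 = 111312 m.
ΔN = Δφ × 111312 = 178.1 m; ΔE = Δλ × 111312 × cos(-39.0608°) = +0.0046 × 111312 × 0.776478 = 397.6 m.
Distance = √(ΔE² + ΔN²) = √(397.6² + 178.1²) = 435.7 m.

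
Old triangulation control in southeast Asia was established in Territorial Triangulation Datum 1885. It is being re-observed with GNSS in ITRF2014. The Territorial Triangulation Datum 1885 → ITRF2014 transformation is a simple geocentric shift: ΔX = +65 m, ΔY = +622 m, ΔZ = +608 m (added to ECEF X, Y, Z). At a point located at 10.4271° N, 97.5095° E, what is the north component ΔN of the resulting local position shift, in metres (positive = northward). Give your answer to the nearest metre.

ΔN = 488 m

The local north axis is (−sin φ cos λ, −sin φ sin λ, cos φ), giving ΔN = 1.537 − 111.607 + 597.959 = 487.89 m.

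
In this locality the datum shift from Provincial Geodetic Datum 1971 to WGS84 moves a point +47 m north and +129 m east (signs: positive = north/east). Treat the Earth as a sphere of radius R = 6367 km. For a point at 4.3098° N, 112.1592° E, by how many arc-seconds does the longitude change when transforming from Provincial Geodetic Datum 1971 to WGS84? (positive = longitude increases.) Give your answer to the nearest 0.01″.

At latitude 4.3098°, cos φ = 0.997172.
One radian of longitude at latitude φ spans R cos φ, so Δλ = ΔE / (R cos φ) = 129.0 / (6367000 × 0.997172) = 2.0318e-05 rad = 4.191″.

Δλ = 4.19″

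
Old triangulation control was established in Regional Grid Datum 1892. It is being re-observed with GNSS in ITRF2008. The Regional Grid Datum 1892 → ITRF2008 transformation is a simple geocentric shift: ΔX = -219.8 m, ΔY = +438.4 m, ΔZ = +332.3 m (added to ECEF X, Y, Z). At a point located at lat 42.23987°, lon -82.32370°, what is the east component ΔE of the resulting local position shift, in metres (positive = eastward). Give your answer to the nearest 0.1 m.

The local east axis at (φ, λ) is (−sin λ, cos λ, 0), so ΔE = −sin(-82.32370°)·(-219.8) + cos(-82.32370°)·438.4 = -159.27 m.

ΔE = -159.3 m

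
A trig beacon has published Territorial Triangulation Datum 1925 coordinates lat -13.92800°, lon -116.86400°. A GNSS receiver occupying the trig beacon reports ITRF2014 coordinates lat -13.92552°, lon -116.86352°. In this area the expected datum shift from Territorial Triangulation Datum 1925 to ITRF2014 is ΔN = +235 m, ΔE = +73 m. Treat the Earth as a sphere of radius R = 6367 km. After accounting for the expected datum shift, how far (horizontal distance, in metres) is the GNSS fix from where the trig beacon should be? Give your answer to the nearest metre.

Observed coordinate differences: Δφ = +0.00248°, Δλ = +0.00048°.
Converting to metres (1° lat = 111125 m, cos φ = 0.970599): observed ΔN = 275.6 m, observed ΔE = 51.8 m.
Subtracting the expected shift leaves a residual of 275.6 − (235) = 40.6 m north and 51.8 − (73) = -21.2 m east.
Residual distance = √(40.6² + (-21.2)²) = 45.8 m.

46 m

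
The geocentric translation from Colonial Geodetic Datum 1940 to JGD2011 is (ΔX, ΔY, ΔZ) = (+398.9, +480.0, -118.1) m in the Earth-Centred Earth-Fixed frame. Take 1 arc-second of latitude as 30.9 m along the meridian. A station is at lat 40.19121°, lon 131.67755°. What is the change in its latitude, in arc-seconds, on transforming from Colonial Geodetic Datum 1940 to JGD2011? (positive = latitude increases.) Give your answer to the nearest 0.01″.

Δφ = -4.87″

sin φ = 0.645341, cos φ = 0.763895, sin λ = 0.746899, cos λ = -0.664938.
North component: ΔN = −sin φ cos λ·ΔX − sin φ sin λ·ΔY + cos φ·ΔZ = −(0.645341)(-0.664938)(398.9) − (0.645341)(0.746899)(480.0) + (0.763895)(-118.1) = -150.41 m.
1° of latitude spans 3600 × 30.90 = 111240 m, so Δφ = -150.41 / 111240 × 3600 = -4.867″.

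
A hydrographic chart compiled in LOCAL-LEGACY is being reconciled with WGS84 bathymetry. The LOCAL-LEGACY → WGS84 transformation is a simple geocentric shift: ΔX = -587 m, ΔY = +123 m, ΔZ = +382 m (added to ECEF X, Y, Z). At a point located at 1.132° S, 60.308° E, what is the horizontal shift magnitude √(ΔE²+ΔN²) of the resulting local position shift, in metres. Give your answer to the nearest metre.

685 m

The local east axis at (φ, λ) is (−sin λ, cos λ, 0), so ΔE = −sin(60.308°)·(-587) + cos(60.308°)·123 = 570.85 m.
The local north axis is (−sin φ cos λ, −sin φ sin λ, cos φ), giving ΔN = -5.744 + 2.111 + 381.925 = 378.29 m.
Horizontal magnitude = √(ΔE² + ΔN²) = √(570.85² + 378.29²) = 684.82 m.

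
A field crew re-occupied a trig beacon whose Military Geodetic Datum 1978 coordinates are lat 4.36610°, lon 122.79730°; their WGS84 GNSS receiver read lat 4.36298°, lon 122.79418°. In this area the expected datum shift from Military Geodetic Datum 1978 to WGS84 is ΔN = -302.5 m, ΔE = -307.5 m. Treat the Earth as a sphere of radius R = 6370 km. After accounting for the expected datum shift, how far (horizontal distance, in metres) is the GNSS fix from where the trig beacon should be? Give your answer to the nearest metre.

59 m

Observed coordinate differences: Δφ = -0.00312°, Δλ = -0.00312°.
Converting to metres (1° lat = 111177 m, cos φ = 0.997098): observed ΔN = -346.9 m, observed ΔE = -345.9 m.
Subtracting the expected shift leaves a residual of -346.9 − (-302.5) = -44.4 m north and -345.9 − (-307.5) = -38.4 m east.
Residual distance = √((-44.4)² + (-38.4)²) = 58.7 m.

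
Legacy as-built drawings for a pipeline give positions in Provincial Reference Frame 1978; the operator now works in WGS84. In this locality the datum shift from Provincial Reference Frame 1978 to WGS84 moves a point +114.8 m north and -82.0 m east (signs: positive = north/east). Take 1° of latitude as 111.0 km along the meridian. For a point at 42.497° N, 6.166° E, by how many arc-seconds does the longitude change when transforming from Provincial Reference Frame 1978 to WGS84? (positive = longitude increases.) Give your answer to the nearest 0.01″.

Δλ = -3.61″

At latitude 42.497°, cos φ = 0.737313.
1° of longitude at this latitude = 111.0 × cos φ = 81.84 km, so Δλ = -82.0 / 81841.7 = -0.0010019° = -3.607″.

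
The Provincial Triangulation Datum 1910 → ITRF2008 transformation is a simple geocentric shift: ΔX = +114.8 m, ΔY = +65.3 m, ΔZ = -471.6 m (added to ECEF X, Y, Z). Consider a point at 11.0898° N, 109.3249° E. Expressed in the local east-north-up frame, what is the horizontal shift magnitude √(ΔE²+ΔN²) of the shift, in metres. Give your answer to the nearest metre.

485 m

At φ = 11.0898°, λ = 109.3249°: sin φ = 0.192347, cos φ = 0.981327, sin λ = 0.943657, cos λ = -0.330925.
ΔE = −sin λ·ΔX + cos λ·ΔY = −(0.943657)·(114.8) + (-0.330925)·(65.3) = -129.94 m.
ΔN = −sin φ cos λ·ΔX − sin φ sin λ·ΔY + cos φ·ΔZ = −(0.192347)(-0.330925)(114.8) − (0.192347)(0.943657)(65.3) + (0.981327)(-471.6) = -467.34 m.
Horizontal magnitude = √(ΔE² + ΔN²) = √((-129.94)² + (-467.34)²) = 485.07 m.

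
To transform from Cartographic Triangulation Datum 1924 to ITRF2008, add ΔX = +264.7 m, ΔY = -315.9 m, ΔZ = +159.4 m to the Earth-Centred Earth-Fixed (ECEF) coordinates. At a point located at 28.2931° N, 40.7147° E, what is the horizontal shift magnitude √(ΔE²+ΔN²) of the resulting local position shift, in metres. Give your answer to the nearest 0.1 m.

436.2 m

At φ = 28.2931°, λ = 40.7147°: sin φ = 0.473982, cos φ = 0.880534, sin λ = 0.652293, cos λ = 0.757967.
ΔE = −sin λ·ΔX + cos λ·ΔY = −(0.652293)·(264.7) + (0.757967)·(-315.9) = -412.10 m.
ΔN = −sin φ cos λ·ΔX − sin φ sin λ·ΔY + cos φ·ΔZ = −(0.473982)(0.757967)(264.7) − (0.473982)(0.652293)(-315.9) + (0.880534)(159.4) = 142.93 m.
Horizontal magnitude = √(ΔE² + ΔN²) = √((-412.10)² + 142.93²) = 436.19 m.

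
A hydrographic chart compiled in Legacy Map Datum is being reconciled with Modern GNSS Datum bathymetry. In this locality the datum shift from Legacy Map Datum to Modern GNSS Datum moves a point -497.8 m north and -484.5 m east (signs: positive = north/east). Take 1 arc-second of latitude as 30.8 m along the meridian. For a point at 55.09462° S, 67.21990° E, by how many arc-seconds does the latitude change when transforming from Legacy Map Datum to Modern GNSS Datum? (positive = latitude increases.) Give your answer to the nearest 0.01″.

Δφ = -16.16″

1″ of latitude = 30.80 m, so Δφ = -497.8 / 30.80 = -16.162″.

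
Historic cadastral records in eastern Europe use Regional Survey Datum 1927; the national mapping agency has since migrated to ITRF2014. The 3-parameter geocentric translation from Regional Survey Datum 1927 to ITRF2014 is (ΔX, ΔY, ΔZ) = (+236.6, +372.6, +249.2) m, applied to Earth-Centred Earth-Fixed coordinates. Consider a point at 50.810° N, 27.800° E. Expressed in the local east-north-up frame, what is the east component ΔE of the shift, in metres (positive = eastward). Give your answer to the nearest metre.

ΔE = 219 m

The local east axis at (φ, λ) is (−sin λ, cos λ, 0), so ΔE = −sin(27.800°)·236.6 + cos(27.800°)·372.6 = 219.25 m.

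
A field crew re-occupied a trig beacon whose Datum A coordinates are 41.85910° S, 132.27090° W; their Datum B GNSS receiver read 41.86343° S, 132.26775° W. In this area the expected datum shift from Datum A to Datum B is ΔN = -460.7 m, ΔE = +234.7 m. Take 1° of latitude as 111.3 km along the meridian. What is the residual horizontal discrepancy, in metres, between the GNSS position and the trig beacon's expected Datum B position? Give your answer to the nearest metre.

Observed coordinate differences: Δφ = -0.00433°, Δλ = +0.00315°.
Converting to metres (1° lat = 111300 m, cos φ = 0.744788): observed ΔN = -481.9 m, observed ΔE = 261.1 m.
Subtracting the expected shift leaves a residual of -481.9 − (-460.7) = -21.2 m north and 261.1 − (234.7) = 26.4 m east.
Residual distance = √((-21.2)² + 26.4²) = 33.9 m.

34 m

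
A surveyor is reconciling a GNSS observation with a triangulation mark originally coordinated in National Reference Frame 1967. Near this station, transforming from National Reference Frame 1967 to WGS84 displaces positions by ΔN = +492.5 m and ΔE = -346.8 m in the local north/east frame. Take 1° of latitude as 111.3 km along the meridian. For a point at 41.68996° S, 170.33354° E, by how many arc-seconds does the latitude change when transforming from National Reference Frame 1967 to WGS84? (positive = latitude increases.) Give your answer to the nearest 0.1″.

1° of latitude = 111.3 km, so Δφ = 492.5 / 111300 = 0.0044250° = 15.930″.

Δφ = 15.9″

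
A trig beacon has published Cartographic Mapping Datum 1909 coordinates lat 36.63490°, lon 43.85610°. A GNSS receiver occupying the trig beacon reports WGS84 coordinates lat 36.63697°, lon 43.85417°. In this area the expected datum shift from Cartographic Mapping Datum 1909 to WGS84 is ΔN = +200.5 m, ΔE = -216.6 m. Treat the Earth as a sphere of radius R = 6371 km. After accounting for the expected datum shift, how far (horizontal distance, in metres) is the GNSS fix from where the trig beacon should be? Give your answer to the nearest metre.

Observed coordinate differences: Δφ = +0.00207°, Δλ = -0.00193°.
Converting to metres (1° lat = 111195 m, cos φ = 0.802454): observed ΔN = 230.2 m, observed ΔE = -172.2 m.
Subtracting the expected shift leaves a residual of 230.2 − (200.5) = 29.7 m north and -172.2 − (-216.6) = 44.4 m east.
Residual distance = √(29.7² + 44.4²) = 53.4 m.

53 m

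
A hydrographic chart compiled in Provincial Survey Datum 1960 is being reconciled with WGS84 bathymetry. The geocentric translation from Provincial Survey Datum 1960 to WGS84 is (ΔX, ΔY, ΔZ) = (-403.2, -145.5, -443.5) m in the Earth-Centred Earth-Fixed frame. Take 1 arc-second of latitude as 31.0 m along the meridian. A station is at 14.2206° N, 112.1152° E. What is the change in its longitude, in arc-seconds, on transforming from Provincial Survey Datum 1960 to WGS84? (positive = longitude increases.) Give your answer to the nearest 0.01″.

sin φ = 0.245656, cos φ = 0.969357, sin λ = 0.926429, cos λ = -0.376470.
East component: ΔE = −sin λ·ΔX + cos λ·ΔY = −(0.926429)(-403.2) + (-0.376470)(-145.5) = 428.31 m.
1° of latitude spans 3600 × 31.00 = 111600 m; at latitude φ, 1° of longitude spans that × cos φ = 108180.3 m, so Δλ = 428.31 / 108180.3 × 3600 = 14.253″.

Δλ = 14.25″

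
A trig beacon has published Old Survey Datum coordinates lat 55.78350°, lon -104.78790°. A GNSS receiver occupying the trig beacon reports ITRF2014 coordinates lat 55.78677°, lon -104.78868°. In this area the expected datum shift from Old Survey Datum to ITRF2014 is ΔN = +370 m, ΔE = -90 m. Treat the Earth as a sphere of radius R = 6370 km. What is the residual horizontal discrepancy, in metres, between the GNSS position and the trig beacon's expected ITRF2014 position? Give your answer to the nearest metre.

42 m

Observed coordinate differences: Δφ = +0.00327°, Δλ = -0.00078°.
Converting to metres (1° lat = 111177 m, cos φ = 0.562322): observed ΔN = 363.6 m, observed ΔE = -48.8 m.
Subtracting the expected shift leaves a residual of 363.6 − (370) = -6.4 m north and -48.8 − (-90) = 41.2 m east.
Residual distance = √((-6.4)² + 41.2²) = 41.7 m.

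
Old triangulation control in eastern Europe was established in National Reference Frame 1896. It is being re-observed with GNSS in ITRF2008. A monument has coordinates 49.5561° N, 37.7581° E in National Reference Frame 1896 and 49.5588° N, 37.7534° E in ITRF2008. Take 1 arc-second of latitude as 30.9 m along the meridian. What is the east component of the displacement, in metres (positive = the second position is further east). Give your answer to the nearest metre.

Δφ = 49.5588° − 49.5561° = +0.0027°; Δλ = 37.7534° − 37.7581° = -0.0047°.
1° of latitude = 3600 × 30.90 = 111240 m.
ΔN = Δφ × 111240 = 300.3 m; ΔE = Δλ × 111240 × cos(49.5561°) = -0.0047 × 111240 × 0.648703 = -339.2 m.

ΔE = -339 m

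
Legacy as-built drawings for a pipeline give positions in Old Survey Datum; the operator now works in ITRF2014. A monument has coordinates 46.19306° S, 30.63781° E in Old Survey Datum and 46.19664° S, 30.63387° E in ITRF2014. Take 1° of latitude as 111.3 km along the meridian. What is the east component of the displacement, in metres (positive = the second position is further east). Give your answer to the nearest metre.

ΔE = -304 m

Δφ = -46.19664° − -46.19306° = -0.00358°; Δλ = 30.63387° − 30.63781° = -0.00394°.
ΔN = Δφ × 111300 = -398.5 m; ΔE = Δλ × 111300 × cos(-46.19306°) = -0.00394 × 111300 × 0.692231 = -303.6 m.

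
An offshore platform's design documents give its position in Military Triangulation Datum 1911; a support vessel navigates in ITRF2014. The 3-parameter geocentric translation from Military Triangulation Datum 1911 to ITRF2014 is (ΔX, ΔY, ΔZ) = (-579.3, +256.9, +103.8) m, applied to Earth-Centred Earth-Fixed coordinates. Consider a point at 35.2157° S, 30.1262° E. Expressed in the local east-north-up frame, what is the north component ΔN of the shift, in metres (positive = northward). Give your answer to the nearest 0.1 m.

ΔN = -129.8 m

At φ = -35.2157°, λ = 30.1262°: sin φ = -0.576656, cos φ = 0.816987, sin λ = 0.501906, cos λ = 0.864922.
ΔN = −sin φ cos λ·ΔX − sin φ sin λ·ΔY + cos φ·ΔZ = −(-0.576656)(0.864922)(-579.3) − (-0.576656)(0.501906)(256.9) + (0.816987)(103.8) = -129.78 m.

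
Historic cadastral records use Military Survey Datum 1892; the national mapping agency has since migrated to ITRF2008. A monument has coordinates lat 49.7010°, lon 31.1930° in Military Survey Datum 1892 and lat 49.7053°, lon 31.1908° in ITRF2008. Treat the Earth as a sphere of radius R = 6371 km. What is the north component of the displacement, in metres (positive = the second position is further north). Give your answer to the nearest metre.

ΔN = 478 m

Δφ = 49.7053° − 49.7010° = +0.0043°; Δλ = 31.1908° − 31.1930° = -0.0022°.
1° along a meridian = πR/180 = 111195 m.
ΔN = Δφ × 111195 = 478.1 m; ΔE = Δλ × 111195 × cos(49.7010°) = -0.0022 × 111195 × 0.646776 = -158.2 m.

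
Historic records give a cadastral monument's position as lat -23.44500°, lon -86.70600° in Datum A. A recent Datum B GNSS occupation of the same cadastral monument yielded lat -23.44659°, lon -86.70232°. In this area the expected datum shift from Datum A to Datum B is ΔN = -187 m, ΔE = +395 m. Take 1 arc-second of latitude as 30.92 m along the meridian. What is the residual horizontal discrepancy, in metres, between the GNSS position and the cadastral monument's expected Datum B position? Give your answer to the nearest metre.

22 m

Observed coordinate differences: Δφ = -0.00159°, Δλ = +0.00368°.
Converting to metres (1° lat = 111312 m, cos φ = 0.917442): observed ΔN = -177.0 m, observed ΔE = 375.8 m.
Subtracting the expected shift leaves a residual of -177.0 − (-187) = 10.0 m north and 375.8 − (395) = -19.2 m east.
Residual distance = √(10.0² + (-19.2)²) = 21.6 m.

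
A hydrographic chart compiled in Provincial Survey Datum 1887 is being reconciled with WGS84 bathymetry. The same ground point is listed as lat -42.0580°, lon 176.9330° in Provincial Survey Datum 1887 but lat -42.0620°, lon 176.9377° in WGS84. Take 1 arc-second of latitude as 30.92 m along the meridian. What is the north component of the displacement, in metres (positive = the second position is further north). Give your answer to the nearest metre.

Δφ = -42.0620° − -42.0580° = -0.0040°; Δλ = 176.9377° − 176.9330° = +0.0047°.
1° of latitude = 3600 × 30.92 = 111312 m.
ΔN = Δφ × 111312 = -445.2 m; ΔE = Δλ × 111312 × cos(-42.0580°) = +0.0047 × 111312 × 0.742467 = 388.4 m.

ΔN = -445 m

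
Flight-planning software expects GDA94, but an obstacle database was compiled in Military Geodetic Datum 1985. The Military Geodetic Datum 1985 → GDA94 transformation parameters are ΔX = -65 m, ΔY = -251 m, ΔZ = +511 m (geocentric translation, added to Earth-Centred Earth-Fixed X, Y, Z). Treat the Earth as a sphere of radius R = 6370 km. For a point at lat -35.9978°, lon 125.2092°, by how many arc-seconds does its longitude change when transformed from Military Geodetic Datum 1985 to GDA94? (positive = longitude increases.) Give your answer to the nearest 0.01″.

sin φ = -0.587754, cos φ = 0.809040, sin λ = 0.817052, cos λ = -0.576564.
East component: ΔE = −sin λ·ΔX + cos λ·ΔY = −(0.817052)(-65) + (-0.576564)(-251) = 197.83 m.
1° of latitude spans πR/180 = 111177 m; at latitude φ, 1° of longitude spans that × cos φ = 89947.0 m, so Δλ = 197.83 / 89947.0 × 3600 = 7.918″.

Δλ = 7.92″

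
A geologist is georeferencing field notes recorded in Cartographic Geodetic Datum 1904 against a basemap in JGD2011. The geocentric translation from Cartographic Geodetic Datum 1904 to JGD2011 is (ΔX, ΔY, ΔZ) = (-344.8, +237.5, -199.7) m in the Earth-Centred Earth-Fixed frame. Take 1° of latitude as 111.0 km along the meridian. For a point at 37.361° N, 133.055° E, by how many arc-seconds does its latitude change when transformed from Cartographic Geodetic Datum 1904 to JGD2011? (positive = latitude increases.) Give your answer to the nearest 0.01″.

sin φ = 0.606835, cos φ = 0.794828, sin λ = 0.730699, cos λ = -0.682700.
North component: ΔN = −sin φ cos λ·ΔX − sin φ sin λ·ΔY + cos φ·ΔZ = −(0.606835)(-0.682700)(-344.8) − (0.606835)(0.730699)(237.5) + (0.794828)(-199.7) = -406.88 m.
1° of latitude spans 111000 m, so Δφ = -406.88 / 111000 × 3600 = -13.196″.

Δφ = -13.20″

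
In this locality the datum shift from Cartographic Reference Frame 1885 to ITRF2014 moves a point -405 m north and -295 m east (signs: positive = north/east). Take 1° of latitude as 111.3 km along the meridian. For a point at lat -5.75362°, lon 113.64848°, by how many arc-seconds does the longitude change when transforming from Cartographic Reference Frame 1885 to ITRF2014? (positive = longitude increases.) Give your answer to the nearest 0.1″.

At latitude -5.75362°, cos φ = 0.994962.
1° of longitude at this latitude = 111.3 × cos φ = 110.74 km, so Δλ = -295.0 / 110739.3 = -0.0026639° = -9.590″.

Δλ = -9.6″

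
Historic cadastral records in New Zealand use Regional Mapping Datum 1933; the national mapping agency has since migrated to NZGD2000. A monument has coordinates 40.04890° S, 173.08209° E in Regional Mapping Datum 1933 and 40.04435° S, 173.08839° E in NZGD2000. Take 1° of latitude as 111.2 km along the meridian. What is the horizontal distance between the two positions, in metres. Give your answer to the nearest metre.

737 m

Δφ = -40.04435° − -40.04890° = +0.00455°; Δλ = 173.08839° − 173.08209° = +0.00630°.
ΔN = Δφ × 111200 = 506.0 m; ΔE = Δλ × 111200 × cos(-40.04890°) = +0.00630 × 111200 × 0.765496 = 536.3 m.
Distance = √(ΔE² + ΔN²) = √(536.3² + 506.0²) = 737.3 m.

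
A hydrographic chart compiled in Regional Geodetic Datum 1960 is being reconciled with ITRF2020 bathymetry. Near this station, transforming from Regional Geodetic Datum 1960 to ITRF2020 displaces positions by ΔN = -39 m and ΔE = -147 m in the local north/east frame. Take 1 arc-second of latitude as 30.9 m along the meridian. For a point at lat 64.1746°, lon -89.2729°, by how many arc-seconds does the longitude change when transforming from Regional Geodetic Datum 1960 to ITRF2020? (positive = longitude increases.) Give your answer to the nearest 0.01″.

At latitude 64.1746°, cos φ = 0.435630.
1″ of longitude at this latitude = 30.90 × cos φ = 13.4610 m, so Δλ = -147.0 / 13.4610 = -10.920″.

Δλ = -10.92″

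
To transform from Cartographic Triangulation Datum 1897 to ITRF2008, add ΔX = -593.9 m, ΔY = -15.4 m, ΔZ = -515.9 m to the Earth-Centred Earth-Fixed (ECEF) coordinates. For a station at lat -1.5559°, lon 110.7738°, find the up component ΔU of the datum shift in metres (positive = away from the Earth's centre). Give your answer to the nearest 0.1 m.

ΔU = 210.2 m

The local up (radial) axis is (cos φ cos λ, cos φ sin λ, sin φ), giving ΔU = 210.566 − 14.394 + 14.008 = 210.18 m.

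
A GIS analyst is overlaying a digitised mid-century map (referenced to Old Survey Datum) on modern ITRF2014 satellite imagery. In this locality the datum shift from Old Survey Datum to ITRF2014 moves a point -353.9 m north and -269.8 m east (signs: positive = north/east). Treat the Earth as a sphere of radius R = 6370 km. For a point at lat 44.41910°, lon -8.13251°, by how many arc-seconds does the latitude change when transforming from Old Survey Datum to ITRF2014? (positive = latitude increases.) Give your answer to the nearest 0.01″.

Δφ = -11.46″

On a sphere of radius R, 1 rad of latitude = R, so Δφ = ΔN / R = -353.9 / 6370000 = -5.5557e-05 rad = -11.460″.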